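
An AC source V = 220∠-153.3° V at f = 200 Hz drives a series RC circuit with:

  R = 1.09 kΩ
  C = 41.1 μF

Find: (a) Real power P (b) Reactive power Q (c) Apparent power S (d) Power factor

Step 1 — Angular frequency: ω = 2π·f = 2π·200 = 1257 rad/s.
Step 2 — Component impedances:
  R: Z = R = 1090 Ω
  C: Z = 1/(jωC) = -j/(ω·C) = 0 - j19.36 Ω
Step 3 — Series combination: Z_total = R + C = 1090 - j19.36 Ω = 1090∠-1.0° Ω.
Step 4 — Source phasor: V = 220∠-153.3° V = -196.5 - j98.85 V.
Step 5 — Current: I = V / Z = -0.1786 - j0.09386 A = 0.2018∠-152.3° A.
Step 6 — Complex power: S = V·I* = 44.39 - j0.7885 VA.
Step 7 — Real power: P = Re(S) = 44.39 W.
Step 8 — Reactive power: Q = Im(S) = -0.7885 VAR.
Step 9 — Apparent power: |S| = 44.4 VA.
Step 10 — Power factor: PF = P/|S| = 0.9998 (leading).

(a) P = 44.39 W  (b) Q = -0.7885 VAR  (c) S = 44.4 VA  (d) PF = 0.9998 (leading)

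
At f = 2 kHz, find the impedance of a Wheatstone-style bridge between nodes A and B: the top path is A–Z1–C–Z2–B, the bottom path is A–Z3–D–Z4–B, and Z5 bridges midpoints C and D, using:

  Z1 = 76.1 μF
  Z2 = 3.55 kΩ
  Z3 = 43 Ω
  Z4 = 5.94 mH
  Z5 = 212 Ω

Step 1 — Angular frequency: ω = 2π·f = 2π·2000 = 1.257e+04 rad/s.
Step 2 — Component impedances:
  Z1: Z = 1/(jωC) = -j/(ω·C) = 0 - j1.046 Ω
  Z2: Z = R = 3550 Ω
  Z3: Z = R = 43 Ω
  Z4: Z = jωL = j·1.257e+04·0.00594 = 0 + j74.64 Ω
  Z5: Z = R = 212 Ω
Step 3 — Bridge requires nodal analysis (the Z5 bridge couples midpoints C and D, so the two paths cannot be reduced to a simple series/parallel combination). Setting node B to ground and injecting 1 A at node A, the 3-node admittance system at A, C, D solves to V_A = Z_AB = 36.92 + j73.1 Ω = 81.89∠63.2° Ω.

Z = 36.92 + j73.1 Ω = 81.89∠63.2° Ω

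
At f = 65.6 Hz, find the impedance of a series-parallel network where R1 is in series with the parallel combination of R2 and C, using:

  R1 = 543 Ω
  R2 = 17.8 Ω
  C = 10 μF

Step 1 — Angular frequency: ω = 2π·f = 2π·65.6 = 412.2 rad/s.
Step 2 — Component impedances:
  R1: Z = R = 543 Ω
  R2: Z = R = 17.8 Ω
  C: Z = 1/(jωC) = -j/(ω·C) = 0 - j242.6 Ω
Step 3 — Parallel branch: R2 || C = 1/(1/R2 + 1/C) = 17.7 - j1.299 Ω.
Step 4 — Series with R1: Z_total = R1 + (R2 || C) = 560.7 - j1.299 Ω = 560.7∠-0.1° Ω.

Z = 560.7 - j1.299 Ω = 560.7∠-0.1° Ω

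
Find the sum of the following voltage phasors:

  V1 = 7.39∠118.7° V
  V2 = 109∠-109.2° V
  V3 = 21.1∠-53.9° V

Step 1 — Convert each phasor to rectangular form:
  V1 = 7.39·(cos(118.7°) + j·sin(118.7°)) = -3.549 + j6.482 V
  V2 = 109·(cos(-109.2°) + j·sin(-109.2°)) = -35.85 - j102.9 V
  V3 = 21.1·(cos(-53.9°) + j·sin(-53.9°)) = 12.43 - j17.05 V
Step 2 — Sum components: V_total = -26.96 - j113.5 V.
Step 3 — Convert to polar: |V_total| = 116.7 V, ∠V_total = -103.4°.

V_total = 116.7∠-103.4° V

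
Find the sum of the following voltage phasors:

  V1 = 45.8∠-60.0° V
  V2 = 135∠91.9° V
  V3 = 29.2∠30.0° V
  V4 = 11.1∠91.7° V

Step 1 — Convert each phasor to rectangular form:
  V1 = 45.8·(cos(-60.0°) + j·sin(-60.0°)) = 22.9 - j39.66 V
  V2 = 135·(cos(91.9°) + j·sin(91.9°)) = -4.476 + j134.9 V
  V3 = 29.2·(cos(30.0°) + j·sin(30.0°)) = 25.29 + j14.6 V
  V4 = 11.1·(cos(91.7°) + j·sin(91.7°)) = -0.3293 + j11.1 V
Step 2 — Sum components: V_total = 43.38 + j121 V.
Step 3 — Convert to polar: |V_total| = 128.5 V, ∠V_total = 70.3°.

V_total = 128.5∠70.3° V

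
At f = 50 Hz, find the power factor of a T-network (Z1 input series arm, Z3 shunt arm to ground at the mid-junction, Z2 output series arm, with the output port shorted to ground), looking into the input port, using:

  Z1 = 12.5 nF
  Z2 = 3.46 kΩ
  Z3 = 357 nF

Step 1 — Angular frequency: ω = 2π·f = 2π·50 = 314.2 rad/s.
Step 2 — Component impedances:
  Z1: Z = 1/(jωC) = -j/(ω·C) = 0 - j2.546e+05 Ω
  Z2: Z = R = 3460 Ω
  Z3: Z = 1/(jωC) = -j/(ω·C) = 0 - j8916 Ω
Step 3 — With the output port shorted to ground, the output series arm Z2 runs from the junction to ground; the shunt arm Z3 also runs from the junction to ground. They appear in parallel: Z3 || Z2 = 3007 - j1167 Ω.
Step 4 — Series with input arm Z1: Z_in = Z1 + (Z3 || Z2) = 3007 - j2.558e+05 Ω = 2.558e+05∠-89.3° Ω.
Step 5 — Power factor: PF = cos(φ) = Re(Z)/|Z| = 3007.2/2.5583e+05 = 0.01175.
Step 6 — Type: Im(Z) = -2.558e+05 ⇒ leading (phase φ = -89.3°).

PF = 0.01175 (leading, φ = -89.3°)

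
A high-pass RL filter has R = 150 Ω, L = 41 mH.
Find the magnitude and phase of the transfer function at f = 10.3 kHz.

Step 1 — Angular frequency: ω = 2π·1.03e+04 = 6.472e+04 rad/s.
Step 2 — Transfer function: H(jω) = jωL/(R + jωL).
Step 3 — Numerator jωL = j·2653; denominator R + jωL = 150 + j2653.
Step 4 — H = 0.9968 + j0.05635.
Step 5 — Magnitude: |H| = 0.9984 (-0.0 dB); phase: φ = 3.2°.

|H| = 0.9984 (-0.0 dB), φ = 3.2°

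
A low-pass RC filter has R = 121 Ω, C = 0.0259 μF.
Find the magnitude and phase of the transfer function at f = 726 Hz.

Step 1 — Angular frequency: ω = 2π·726 = 4562 rad/s.
Step 2 — Transfer function: H(jω) = 1/(1 + jωRC).
Step 3 — Denominator: 1 + jωRC = 1 + j·4562·121·2.59e-08 = 1 + j0.0143.
Step 4 — H = 0.9998 - j0.01429.
Step 5 — Magnitude: |H| = 0.9999 (-0.0 dB); phase: φ = -0.8°.

|H| = 0.9999 (-0.0 dB), φ = -0.8°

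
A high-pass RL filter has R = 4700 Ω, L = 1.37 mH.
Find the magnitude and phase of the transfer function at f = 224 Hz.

Step 1 — Angular frequency: ω = 2π·224 = 1407 rad/s.
Step 2 — Transfer function: H(jω) = jωL/(R + jωL).
Step 3 — Numerator jωL = j·1.928; denominator R + jωL = 4700 + j1.928.
Step 4 — H = 1.683e-07 + j0.0004103.
Step 5 — Magnitude: |H| = 0.0004103 (-67.7 dB); phase: φ = 90.0°.

|H| = 0.0004103 (-67.7 dB), φ = 90.0°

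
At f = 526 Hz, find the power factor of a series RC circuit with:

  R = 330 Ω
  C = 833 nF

Step 1 — Angular frequency: ω = 2π·f = 2π·526 = 3305 rad/s.
Step 2 — Component impedances:
  R: Z = R = 330 Ω
  C: Z = 1/(jωC) = -j/(ω·C) = 0 - j363.2 Ω
Step 3 — Series combination: Z_total = R + C = 330 - j363.2 Ω = 490.8∠-47.7° Ω.
Step 4 — Power factor: PF = cos(φ) = Re(Z)/|Z| = 330/490.8 = 0.6724.
Step 5 — Type: Im(Z) = -363.2 ⇒ leading (phase φ = -47.7°).

PF = 0.6724 (leading, φ = -47.7°)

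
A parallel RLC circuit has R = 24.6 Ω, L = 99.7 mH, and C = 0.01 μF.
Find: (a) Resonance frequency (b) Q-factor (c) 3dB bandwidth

Step 1 — Resonance: ω₀ = 1/√(LC) = 1/√(0.0997·1e-08) = 3.167e+04 rad/s.
Step 2 — f₀ = ω₀/(2π) = 5040 Hz.
Step 3 — Parallel Q: Q = R/(ω₀L) = 24.6/(3.167e+04·0.0997) = 0.007791.
Step 4 — Bandwidth: Δω = ω₀/Q = 4.065e+06 rad/s; BW = Δω/(2π) = 6.47e+05 Hz.

(a) f₀ = 5040 Hz  (b) Q = 0.007791  (c) BW = 6.47e+05 Hz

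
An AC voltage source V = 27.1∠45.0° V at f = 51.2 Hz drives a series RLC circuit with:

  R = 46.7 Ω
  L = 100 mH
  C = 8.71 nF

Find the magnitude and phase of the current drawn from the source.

Step 1 — Angular frequency: ω = 2π·f = 2π·51.2 = 321.7 rad/s.
Step 2 — Component impedances:
  R: Z = R = 46.7 Ω
  L: Z = jωL = j·321.7·0.1 = 0 + j32.17 Ω
  C: Z = 1/(jωC) = -j/(ω·C) = 0 - j3.569e+05 Ω
Step 3 — Series combination: Z_total = R + L + C = 46.7 - j3.569e+05 Ω = 3.569e+05∠-90.0° Ω.
Step 4 — Source phasor: V = 27.1∠45.0° V = 19.16 + j19.16 V.
Step 5 — Ohm's law: I = V / Z_total = (19.16 + j19.16) / (46.7 - j3.569e+05) = -5.369e-05 + j5.371e-05 A.
Step 6 — Convert to polar: |I| = 7.594e-05 A, ∠I = 135.0°.

I = 7.594e-05∠135.0° A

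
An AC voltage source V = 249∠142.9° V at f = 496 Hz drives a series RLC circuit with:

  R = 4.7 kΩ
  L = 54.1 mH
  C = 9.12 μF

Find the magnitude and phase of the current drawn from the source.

Step 1 — Angular frequency: ω = 2π·f = 2π·496 = 3116 rad/s.
Step 2 — Component impedances:
  R: Z = R = 4700 Ω
  L: Z = jωL = j·3116·0.0541 = 0 + j168.6 Ω
  C: Z = 1/(jωC) = -j/(ω·C) = 0 - j35.18 Ω
Step 3 — Series combination: Z_total = R + L + C = 4700 + j133.4 Ω = 4702∠1.6° Ω.
Step 4 — Source phasor: V = 249∠142.9° V = -198.6 + j150.2 V.
Step 5 — Ohm's law: I = V / Z_total = (-198.6 + j150.2) / (4700 + j133.4) = -0.04131 + j0.03313 A.
Step 6 — Convert to polar: |I| = 0.05296 A, ∠I = 141.3°.

I = 0.05296∠141.3° A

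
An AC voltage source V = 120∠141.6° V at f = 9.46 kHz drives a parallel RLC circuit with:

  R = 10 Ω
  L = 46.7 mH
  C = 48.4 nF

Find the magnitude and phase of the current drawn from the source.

Step 1 — Angular frequency: ω = 2π·f = 2π·9460 = 5.944e+04 rad/s.
Step 2 — Component impedances:
  R: Z = R = 10 Ω
  L: Z = jωL = j·5.944e+04·0.0467 = 0 + j2776 Ω
  C: Z = 1/(jωC) = -j/(ω·C) = 0 - j347.6 Ω
Step 3 — Parallel combination: 1/Z_total = 1/R + 1/L + 1/C; Z_total = 9.994 - j0.2515 Ω = 9.997∠-1.4° Ω.
Step 4 — Source phasor: V = 120∠141.6° V = -94.04 + j74.54 V.
Step 5 — Ohm's law: I = V / Z_total = (-94.04 + j74.54) / (9.994 - j0.2515) = -9.592 + j7.217 A.
Step 6 — Convert to polar: |I| = 12 A, ∠I = 143.0°.

I = 12∠143.0° A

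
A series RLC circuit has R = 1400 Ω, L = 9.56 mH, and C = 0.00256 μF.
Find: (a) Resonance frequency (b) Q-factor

Step 1 — Resonance condition Im(Z)=0 gives ω₀ = 1/√(LC).
Step 2 — ω₀ = 1/√(0.00956·2.56e-09) = 2.021e+05 rad/s.
Step 3 — f₀ = ω₀/(2π) = 3.217e+04 Hz.
Step 4 — Series Q: Q = ω₀L/R = 2.021e+05·0.00956/1400 = 1.38.

(a) f₀ = 3.217e+04 Hz  (b) Q = 1.38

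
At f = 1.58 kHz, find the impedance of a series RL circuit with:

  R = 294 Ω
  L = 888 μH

Step 1 — Angular frequency: ω = 2π·f = 2π·1580 = 9927 rad/s.
Step 2 — Component impedances:
  R: Z = R = 294 Ω
  L: Z = jωL = j·9927·0.000888 = 0 + j8.816 Ω
Step 3 — Series combination: Z_total = R + L = 294 + j8.816 Ω = 294.1∠1.7° Ω.

Z = 294 + j8.816 Ω = 294.1∠1.7° Ω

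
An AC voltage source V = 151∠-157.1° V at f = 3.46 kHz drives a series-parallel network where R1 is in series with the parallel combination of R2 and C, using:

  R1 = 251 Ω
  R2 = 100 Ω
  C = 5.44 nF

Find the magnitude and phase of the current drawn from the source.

Step 1 — Angular frequency: ω = 2π·f = 2π·3460 = 2.174e+04 rad/s.
Step 2 — Component impedances:
  R1: Z = R = 251 Ω
  R2: Z = R = 100 Ω
  C: Z = 1/(jωC) = -j/(ω·C) = 0 - j8456 Ω
Step 3 — Parallel branch: R2 || C = 1/(1/R2 + 1/C) = 99.99 - j1.182 Ω.
Step 4 — Series with R1: Z_total = R1 + (R2 || C) = 351 - j1.182 Ω = 351∠-0.2° Ω.
Step 5 — Source phasor: V = 151∠-157.1° V = -139.1 - j58.76 V.
Step 6 — Ohm's law: I = V / Z_total = (-139.1 - j58.76) / (351 - j1.182) = -0.3957 - j0.1687 A.
Step 7 — Convert to polar: |I| = 0.4302 A, ∠I = -156.9°.

I = 0.4302∠-156.9° A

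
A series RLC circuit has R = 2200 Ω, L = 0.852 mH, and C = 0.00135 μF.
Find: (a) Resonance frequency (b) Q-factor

Step 1 — Resonance condition Im(Z)=0 gives ω₀ = 1/√(LC).
Step 2 — ω₀ = 1/√(0.000852·1.35e-09) = 9.324e+05 rad/s.
Step 3 — f₀ = ω₀/(2π) = 1.484e+05 Hz.
Step 4 — Series Q: Q = ω₀L/R = 9.324e+05·0.000852/2200 = 0.3611.

(a) f₀ = 1.484e+05 Hz  (b) Q = 0.3611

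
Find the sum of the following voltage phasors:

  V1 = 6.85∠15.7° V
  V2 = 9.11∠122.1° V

Step 1 — Convert each phasor to rectangular form:
  V1 = 6.85·(cos(15.7°) + j·sin(15.7°)) = 6.594 + j1.854 V
  V2 = 9.11·(cos(122.1°) + j·sin(122.1°)) = -4.841 + j7.717 V
Step 2 — Sum components: V_total = 1.753 + j9.571 V.
Step 3 — Convert to polar: |V_total| = 9.73 V, ∠V_total = 79.6°.

V_total = 9.73∠79.6° V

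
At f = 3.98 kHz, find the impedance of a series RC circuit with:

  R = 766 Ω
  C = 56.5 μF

Step 1 — Angular frequency: ω = 2π·f = 2π·3980 = 2.501e+04 rad/s.
Step 2 — Component impedances:
  R: Z = R = 766 Ω
  C: Z = 1/(jωC) = -j/(ω·C) = 0 - j0.7078 Ω
Step 3 — Series combination: Z_total = R + C = 766 - j0.7078 Ω = 766∠-0.1° Ω.

Z = 766 - j0.7078 Ω = 766∠-0.1° Ω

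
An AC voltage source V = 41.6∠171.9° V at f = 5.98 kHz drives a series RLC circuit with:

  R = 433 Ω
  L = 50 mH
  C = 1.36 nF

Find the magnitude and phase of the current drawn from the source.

Step 1 — Angular frequency: ω = 2π·f = 2π·5980 = 3.757e+04 rad/s.
Step 2 — Component impedances:
  R: Z = R = 433 Ω
  L: Z = jωL = j·3.757e+04·0.05 = 0 + j1879 Ω
  C: Z = 1/(jωC) = -j/(ω·C) = 0 - j1.957e+04 Ω
Step 3 — Series combination: Z_total = R + L + C = 433 - j1.769e+04 Ω = 1.77e+04∠-88.6° Ω.
Step 4 — Source phasor: V = 41.6∠171.9° V = -41.18 + j5.861 V.
Step 5 — Ohm's law: I = V / Z_total = (-41.18 + j5.861) / (433 - j1.769e+04) = -0.0003881 - j0.002319 A.
Step 6 — Convert to polar: |I| = 0.002351 A, ∠I = -99.5°.

I = 0.002351∠-99.5° A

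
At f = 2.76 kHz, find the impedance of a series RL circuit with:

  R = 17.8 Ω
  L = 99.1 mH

Step 1 — Angular frequency: ω = 2π·f = 2π·2760 = 1.734e+04 rad/s.
Step 2 — Component impedances:
  R: Z = R = 17.8 Ω
  L: Z = jωL = j·1.734e+04·0.0991 = 0 + j1719 Ω
Step 3 — Series combination: Z_total = R + L = 17.8 + j1719 Ω = 1719∠89.4° Ω.

Z = 17.8 + j1719 Ω = 1719∠89.4° Ω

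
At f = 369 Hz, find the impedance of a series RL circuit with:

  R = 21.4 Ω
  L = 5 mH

Step 1 — Angular frequency: ω = 2π·f = 2π·369 = 2318 rad/s.
Step 2 — Component impedances:
  R: Z = R = 21.4 Ω
  L: Z = jωL = j·2318·0.005 = 0 + j11.59 Ω
Step 3 — Series combination: Z_total = R + L = 21.4 + j11.59 Ω = 24.34∠28.4° Ω.

Z = 21.4 + j11.59 Ω = 24.34∠28.4° Ω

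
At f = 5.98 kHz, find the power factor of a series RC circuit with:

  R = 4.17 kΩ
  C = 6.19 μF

Step 1 — Angular frequency: ω = 2π·f = 2π·5980 = 3.757e+04 rad/s.
Step 2 — Component impedances:
  R: Z = R = 4170 Ω
  C: Z = 1/(jωC) = -j/(ω·C) = 0 - j4.3 Ω
Step 3 — Series combination: Z_total = R + C = 4170 - j4.3 Ω = 4170∠-0.1° Ω.
Step 4 — Power factor: PF = cos(φ) = Re(Z)/|Z| = 4170/4170 = 1.
Step 5 — Type: Im(Z) = -4.3 ⇒ leading (phase φ = -0.1°).

PF = 1 (leading, φ = -0.1°)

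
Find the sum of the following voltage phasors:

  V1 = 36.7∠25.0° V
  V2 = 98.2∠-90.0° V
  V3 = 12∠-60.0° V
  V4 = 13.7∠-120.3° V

Step 1 — Convert each phasor to rectangular form:
  V1 = 36.7·(cos(25.0°) + j·sin(25.0°)) = 33.26 + j15.51 V
  V2 = 98.2·(cos(-90.0°) + j·sin(-90.0°)) = 0 - j98.2 V
  V3 = 12·(cos(-60.0°) + j·sin(-60.0°)) = 6 - j10.39 V
  V4 = 13.7·(cos(-120.3°) + j·sin(-120.3°)) = -6.912 - j11.83 V
Step 2 — Sum components: V_total = 32.35 - j104.9 V.
Step 3 — Convert to polar: |V_total| = 109.8 V, ∠V_total = -72.9°.

V_total = 109.8∠-72.9° V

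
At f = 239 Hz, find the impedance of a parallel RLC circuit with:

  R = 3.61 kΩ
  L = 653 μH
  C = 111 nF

Step 1 — Angular frequency: ω = 2π·f = 2π·239 = 1502 rad/s.
Step 2 — Component impedances:
  R: Z = R = 3610 Ω
  L: Z = jωL = j·1502·0.000653 = 0 + j0.9806 Ω
  C: Z = 1/(jωC) = -j/(ω·C) = 0 - j5999 Ω
Step 3 — Parallel combination: 1/Z_total = 1/R + 1/L + 1/C; Z_total = 0.0002665 + j0.9808 Ω = 0.9808∠90.0° Ω.

Z = 0.0002665 + j0.9808 Ω = 0.9808∠90.0° Ω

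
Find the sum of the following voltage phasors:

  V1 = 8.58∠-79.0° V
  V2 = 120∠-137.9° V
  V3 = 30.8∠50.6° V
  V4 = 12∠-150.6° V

Step 1 — Convert each phasor to rectangular form:
  V1 = 8.58·(cos(-79.0°) + j·sin(-79.0°)) = 1.637 - j8.422 V
  V2 = 120·(cos(-137.9°) + j·sin(-137.9°)) = -89.04 - j80.45 V
  V3 = 30.8·(cos(50.6°) + j·sin(50.6°)) = 19.55 + j23.8 V
  V4 = 12·(cos(-150.6°) + j·sin(-150.6°)) = -10.45 - j5.891 V
Step 2 — Sum components: V_total = -78.3 - j70.96 V.
Step 3 — Convert to polar: |V_total| = 105.7 V, ∠V_total = -137.8°.

V_total = 105.7∠-137.8° V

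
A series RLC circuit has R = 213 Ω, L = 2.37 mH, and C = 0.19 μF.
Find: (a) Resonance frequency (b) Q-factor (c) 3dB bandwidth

Step 1 — Resonance: ω₀ = 1/√(LC) = 1/√(0.00237·1.9e-07) = 4.712e+04 rad/s.
Step 2 — f₀ = ω₀/(2π) = 7500 Hz.
Step 3 — Series Q: Q = ω₀L/R = 4.712e+04·0.00237/213 = 0.5243.
Step 4 — Bandwidth: Δω = ω₀/Q = 8.987e+04 rad/s; BW = Δω/(2π) = 1.43e+04 Hz.

(a) f₀ = 7500 Hz  (b) Q = 0.5243  (c) BW = 1.43e+04 Hz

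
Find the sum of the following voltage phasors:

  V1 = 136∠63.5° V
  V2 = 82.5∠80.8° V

Step 1 — Convert each phasor to rectangular form:
  V1 = 136·(cos(63.5°) + j·sin(63.5°)) = 60.68 + j121.7 V
  V2 = 82.5·(cos(80.8°) + j·sin(80.8°)) = 13.19 + j81.44 V
Step 2 — Sum components: V_total = 73.87 + j203.1 V.
Step 3 — Convert to polar: |V_total| = 216.2 V, ∠V_total = 70.0°.

V_total = 216.2∠70.0° V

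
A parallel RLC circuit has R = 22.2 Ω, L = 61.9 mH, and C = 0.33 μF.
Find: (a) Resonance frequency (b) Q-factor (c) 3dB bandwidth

Step 1 — Resonance: ω₀ = 1/√(LC) = 1/√(0.0619·3.3e-07) = 6997 rad/s.
Step 2 — f₀ = ω₀/(2π) = 1114 Hz.
Step 3 — Parallel Q: Q = R/(ω₀L) = 22.2/(6997·0.0619) = 0.05126.
Step 4 — Bandwidth: Δω = ω₀/Q = 1.365e+05 rad/s; BW = Δω/(2π) = 2.172e+04 Hz.

(a) f₀ = 1114 Hz  (b) Q = 0.05126  (c) BW = 2.172e+04 Hz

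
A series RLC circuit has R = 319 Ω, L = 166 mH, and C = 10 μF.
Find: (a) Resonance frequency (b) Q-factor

Step 1 — Resonance condition Im(Z)=0 gives ω₀ = 1/√(LC).
Step 2 — ω₀ = 1/√(0.166·1e-05) = 776.2 rad/s.
Step 3 — f₀ = ω₀/(2π) = 123.5 Hz.
Step 4 — Series Q: Q = ω₀L/R = 776.2·0.166/319 = 0.4039.

(a) f₀ = 123.5 Hz  (b) Q = 0.4039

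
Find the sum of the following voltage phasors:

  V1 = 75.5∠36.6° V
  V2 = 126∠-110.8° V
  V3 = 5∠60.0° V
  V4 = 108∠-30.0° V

Step 1 — Convert each phasor to rectangular form:
  V1 = 75.5·(cos(36.6°) + j·sin(36.6°)) = 60.61 + j45.01 V
  V2 = 126·(cos(-110.8°) + j·sin(-110.8°)) = -44.74 - j117.8 V
  V3 = 5·(cos(60.0°) + j·sin(60.0°)) = 2.5 + j4.33 V
  V4 = 108·(cos(-30.0°) + j·sin(-30.0°)) = 93.53 - j54 V
Step 2 — Sum components: V_total = 111.9 - j122.4 V.
Step 3 — Convert to polar: |V_total| = 165.9 V, ∠V_total = -47.6°.

V_total = 165.9∠-47.6° V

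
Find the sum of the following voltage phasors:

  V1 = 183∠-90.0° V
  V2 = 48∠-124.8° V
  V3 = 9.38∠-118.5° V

Step 1 — Convert each phasor to rectangular form:
  V1 = 183·(cos(-90.0°) + j·sin(-90.0°)) = 0 - j183 V
  V2 = 48·(cos(-124.8°) + j·sin(-124.8°)) = -27.39 - j39.42 V
  V3 = 9.38·(cos(-118.5°) + j·sin(-118.5°)) = -4.476 - j8.243 V
Step 2 — Sum components: V_total = -31.87 - j230.7 V.
Step 3 — Convert to polar: |V_total| = 232.8 V, ∠V_total = -97.9°.

V_total = 232.8∠-97.9° V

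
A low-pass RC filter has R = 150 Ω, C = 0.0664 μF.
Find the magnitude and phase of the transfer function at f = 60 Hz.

Step 1 — Angular frequency: ω = 2π·60 = 377 rad/s.
Step 2 — Transfer function: H(jω) = 1/(1 + jωRC).
Step 3 — Denominator: 1 + jωRC = 1 + j·377·150·6.64e-08 = 1 + j0.003755.
Step 4 — H = 1 - j0.003755.
Step 5 — Magnitude: |H| = 1 (-0.0 dB); phase: φ = -0.2°.

|H| = 1 (-0.0 dB), φ = -0.2°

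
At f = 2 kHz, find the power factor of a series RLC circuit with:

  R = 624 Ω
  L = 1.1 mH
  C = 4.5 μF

Step 1 — Angular frequency: ω = 2π·f = 2π·2000 = 1.257e+04 rad/s.
Step 2 — Component impedances:
  R: Z = R = 624 Ω
  L: Z = jωL = j·1.257e+04·0.0011 = 0 + j13.82 Ω
  C: Z = 1/(jωC) = -j/(ω·C) = 0 - j17.68 Ω
Step 3 — Series combination: Z_total = R + L + C = 624 - j3.861 Ω = 624∠-0.4° Ω.
Step 4 — Power factor: PF = cos(φ) = Re(Z)/|Z| = 624/624 = 1.
Step 5 — Type: Im(Z) = -3.861 ⇒ leading (phase φ = -0.4°).

PF = 1 (leading, φ = -0.4°)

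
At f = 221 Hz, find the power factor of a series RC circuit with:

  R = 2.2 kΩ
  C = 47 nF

Step 1 — Angular frequency: ω = 2π·f = 2π·221 = 1389 rad/s.
Step 2 — Component impedances:
  R: Z = R = 2200 Ω
  C: Z = 1/(jωC) = -j/(ω·C) = 0 - j1.532e+04 Ω
Step 3 — Series combination: Z_total = R + C = 2200 - j1.532e+04 Ω = 1.548e+04∠-81.8° Ω.
Step 4 — Power factor: PF = cos(φ) = Re(Z)/|Z| = 2200/1.548e+04 = 0.1421.
Step 5 — Type: Im(Z) = -1.532e+04 ⇒ leading (phase φ = -81.8°).

PF = 0.1421 (leading, φ = -81.8°)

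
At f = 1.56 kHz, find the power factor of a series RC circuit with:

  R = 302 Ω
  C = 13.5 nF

Step 1 — Angular frequency: ω = 2π·f = 2π·1560 = 9802 rad/s.
Step 2 — Component impedances:
  R: Z = R = 302 Ω
  C: Z = 1/(jωC) = -j/(ω·C) = 0 - j7557 Ω
Step 3 — Series combination: Z_total = R + C = 302 - j7557 Ω = 7563∠-87.7° Ω.
Step 4 — Power factor: PF = cos(φ) = Re(Z)/|Z| = 302/7563 = 0.03993.
Step 5 — Type: Im(Z) = -7557 ⇒ leading (phase φ = -87.7°).

PF = 0.03993 (leading, φ = -87.7°)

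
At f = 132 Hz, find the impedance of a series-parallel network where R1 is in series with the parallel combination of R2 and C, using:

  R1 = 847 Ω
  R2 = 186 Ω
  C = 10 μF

Step 1 — Angular frequency: ω = 2π·f = 2π·132 = 829.4 rad/s.
Step 2 — Component impedances:
  R1: Z = R = 847 Ω
  R2: Z = R = 186 Ω
  C: Z = 1/(jωC) = -j/(ω·C) = 0 - j120.6 Ω
Step 3 — Parallel branch: R2 || C = 1/(1/R2 + 1/C) = 55.03 - j84.9 Ω.
Step 4 — Series with R1: Z_total = R1 + (R2 || C) = 902 - j84.9 Ω = 906∠-5.4° Ω.

Z = 902 - j84.9 Ω = 906∠-5.4° Ω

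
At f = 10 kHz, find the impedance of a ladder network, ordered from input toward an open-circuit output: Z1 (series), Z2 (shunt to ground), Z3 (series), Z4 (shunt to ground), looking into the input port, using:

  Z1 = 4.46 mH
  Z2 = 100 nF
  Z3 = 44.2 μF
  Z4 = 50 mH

Step 1 — Angular frequency: ω = 2π·f = 2π·1e+04 = 6.283e+04 rad/s.
Step 2 — Component impedances:
  Z1: Z = jωL = j·6.283e+04·0.00446 = 0 + j280.2 Ω
  Z2: Z = 1/(jωC) = -j/(ω·C) = 0 - j159.2 Ω
  Z3: Z = 1/(jωC) = -j/(ω·C) = 0 - j0.3601 Ω
  Z4: Z = jωL = j·6.283e+04·0.05 = 0 + j3142 Ω
Step 3 — Ladder network (open output): work backward from the far end, alternating series and parallel combinations. Z_in = 0 + j112.6 Ω = 112.6∠90.0° Ω.

Z = 0 + j112.6 Ω = 112.6∠90.0° Ω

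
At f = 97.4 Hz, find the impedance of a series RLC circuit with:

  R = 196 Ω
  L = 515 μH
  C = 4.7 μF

Step 1 — Angular frequency: ω = 2π·f = 2π·97.4 = 612 rad/s.
Step 2 — Component impedances:
  R: Z = R = 196 Ω
  L: Z = jωL = j·612·0.000515 = 0 + j0.3152 Ω
  C: Z = 1/(jωC) = -j/(ω·C) = 0 - j347.7 Ω
Step 3 — Series combination: Z_total = R + L + C = 196 - j347.4 Ω = 398.8∠-60.6° Ω.

Z = 196 - j347.4 Ω = 398.8∠-60.6° Ω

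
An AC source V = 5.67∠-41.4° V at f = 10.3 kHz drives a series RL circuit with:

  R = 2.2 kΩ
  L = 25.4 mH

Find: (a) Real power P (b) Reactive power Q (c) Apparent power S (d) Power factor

Step 1 — Angular frequency: ω = 2π·f = 2π·1.03e+04 = 6.472e+04 rad/s.
Step 2 — Component impedances:
  R: Z = R = 2200 Ω
  L: Z = jωL = j·6.472e+04·0.0254 = 0 + j1644 Ω
Step 3 — Series combination: Z_total = R + L = 2200 + j1644 Ω = 2746∠36.8° Ω.
Step 4 — Source phasor: V = 5.67∠-41.4° V = 4.253 - j3.75 V.
Step 5 — Current: I = V / Z = 0.0004234 - j0.002021 A = 0.002065∠-78.2° A.
Step 6 — Complex power: S = V·I* = 0.009378 + j0.007007 VA.
Step 7 — Real power: P = Re(S) = 0.009378 W.
Step 8 — Reactive power: Q = Im(S) = 0.007007 VAR.
Step 9 — Apparent power: |S| = 0.01171 VA.
Step 10 — Power factor: PF = P/|S| = 0.8011 (lagging).

(a) P = 0.009378 W  (b) Q = 0.007007 VAR  (c) S = 0.01171 VA  (d) PF = 0.8011 (lagging)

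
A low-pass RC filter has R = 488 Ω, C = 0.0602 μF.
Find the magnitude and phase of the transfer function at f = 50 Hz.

Step 1 — Angular frequency: ω = 2π·50 = 314.2 rad/s.
Step 2 — Transfer function: H(jω) = 1/(1 + jωRC).
Step 3 — Denominator: 1 + jωRC = 1 + j·314.2·488·6.02e-08 = 1 + j0.009229.
Step 4 — H = 0.9999 - j0.009228.
Step 5 — Magnitude: |H| = 1 (-0.0 dB); phase: φ = -0.5°.

|H| = 1 (-0.0 dB), φ = -0.5°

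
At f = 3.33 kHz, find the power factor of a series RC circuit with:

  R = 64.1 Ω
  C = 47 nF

Step 1 — Angular frequency: ω = 2π·f = 2π·3330 = 2.092e+04 rad/s.
Step 2 — Component impedances:
  R: Z = R = 64.1 Ω
  C: Z = 1/(jωC) = -j/(ω·C) = 0 - j1017 Ω
Step 3 — Series combination: Z_total = R + C = 64.1 - j1017 Ω = 1019∠-86.4° Ω.
Step 4 — Power factor: PF = cos(φ) = Re(Z)/|Z| = 64.1/1018.9 = 0.06291.
Step 5 — Type: Im(Z) = -1017 ⇒ leading (phase φ = -86.4°).

PF = 0.06291 (leading, φ = -86.4°)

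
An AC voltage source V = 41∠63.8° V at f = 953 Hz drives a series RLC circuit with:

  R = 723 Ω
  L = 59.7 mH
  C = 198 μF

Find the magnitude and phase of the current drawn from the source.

Step 1 — Angular frequency: ω = 2π·f = 2π·953 = 5988 rad/s.
Step 2 — Component impedances:
  R: Z = R = 723 Ω
  L: Z = jωL = j·5988·0.0597 = 0 + j357.5 Ω
  C: Z = 1/(jωC) = -j/(ω·C) = 0 - j0.8435 Ω
Step 3 — Series combination: Z_total = R + L + C = 723 + j356.6 Ω = 806.2∠26.3° Ω.
Step 4 — Source phasor: V = 41∠63.8° V = 18.1 + j36.79 V.
Step 5 — Ohm's law: I = V / Z_total = (18.1 + j36.79) / (723 + j356.6) = 0.04032 + j0.03099 A.
Step 6 — Convert to polar: |I| = 0.05086 A, ∠I = 37.5°.

I = 0.05086∠37.5° A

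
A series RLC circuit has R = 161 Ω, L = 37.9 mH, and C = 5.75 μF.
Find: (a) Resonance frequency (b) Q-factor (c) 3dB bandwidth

Step 1 — Resonance: ω₀ = 1/√(LC) = 1/√(0.0379·5.75e-06) = 2142 rad/s.
Step 2 — f₀ = ω₀/(2π) = 340.9 Hz.
Step 3 — Series Q: Q = ω₀L/R = 2142·0.0379/161 = 0.5043.
Step 4 — Bandwidth: Δω = ω₀/Q = 4248 rad/s; BW = Δω/(2π) = 676.1 Hz.

(a) f₀ = 340.9 Hz  (b) Q = 0.5043  (c) BW = 676.1 Hz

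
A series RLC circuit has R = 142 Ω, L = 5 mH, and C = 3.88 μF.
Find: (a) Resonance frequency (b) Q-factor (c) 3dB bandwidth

Step 1 — Resonance: ω₀ = 1/√(LC) = 1/√(0.005·3.88e-06) = 7180 rad/s.
Step 2 — f₀ = ω₀/(2π) = 1143 Hz.
Step 3 — Series Q: Q = ω₀L/R = 7180·0.005/142 = 0.2528.
Step 4 — Bandwidth: Δω = ω₀/Q = 2.84e+04 rad/s; BW = Δω/(2π) = 4520 Hz.

(a) f₀ = 1143 Hz  (b) Q = 0.2528  (c) BW = 4520 Hz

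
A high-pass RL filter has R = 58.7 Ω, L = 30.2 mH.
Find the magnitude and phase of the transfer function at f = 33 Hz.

Step 1 — Angular frequency: ω = 2π·33 = 207.3 rad/s.
Step 2 — Transfer function: H(jω) = jωL/(R + jωL).
Step 3 — Numerator jωL = j·6.262; denominator R + jωL = 58.7 + j6.262.
Step 4 — H = 0.01125 + j0.1055.
Step 5 — Magnitude: |H| = 0.1061 (-19.5 dB); phase: φ = 83.9°.

|H| = 0.1061 (-19.5 dB), φ = 83.9°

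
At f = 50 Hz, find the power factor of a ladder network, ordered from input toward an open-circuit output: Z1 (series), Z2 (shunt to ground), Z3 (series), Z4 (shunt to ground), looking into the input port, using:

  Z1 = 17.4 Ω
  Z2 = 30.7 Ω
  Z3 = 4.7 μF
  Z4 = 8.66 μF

Step 1 — Angular frequency: ω = 2π·f = 2π·50 = 314.2 rad/s.
Step 2 — Component impedances:
  Z1: Z = R = 17.4 Ω
  Z2: Z = R = 30.7 Ω
  Z3: Z = 1/(jωC) = -j/(ω·C) = 0 - j677.3 Ω
  Z4: Z = 1/(jωC) = -j/(ω·C) = 0 - j367.6 Ω
Step 3 — Ladder network (open output): work backward from the far end, alternating series and parallel combinations. Z_in = 48.07 - j0.9013 Ω = 48.08∠-1.1° Ω.
Step 4 — Power factor: PF = cos(φ) = Re(Z)/|Z| = 48.07/48.08 = 0.9998.
Step 5 — Type: Im(Z) = -0.9013 ⇒ leading (phase φ = -1.1°).

PF = 0.9998 (leading, φ = -1.1°)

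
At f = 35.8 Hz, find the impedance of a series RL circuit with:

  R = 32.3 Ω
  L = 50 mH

Step 1 — Angular frequency: ω = 2π·f = 2π·35.8 = 224.9 rad/s.
Step 2 — Component impedances:
  R: Z = R = 32.3 Ω
  L: Z = jωL = j·224.9·0.05 = 0 + j11.25 Ω
Step 3 — Series combination: Z_total = R + L = 32.3 + j11.25 Ω = 34.2∠19.2° Ω.

Z = 32.3 + j11.25 Ω = 34.2∠19.2° Ω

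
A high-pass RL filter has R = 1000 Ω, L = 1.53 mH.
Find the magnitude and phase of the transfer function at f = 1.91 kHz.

Step 1 — Angular frequency: ω = 2π·1910 = 1.2e+04 rad/s.
Step 2 — Transfer function: H(jω) = jωL/(R + jωL).
Step 3 — Numerator jωL = j·18.36; denominator R + jωL = 1000 + j18.36.
Step 4 — H = 0.000337 + j0.01836.
Step 5 — Magnitude: |H| = 0.01836 (-34.7 dB); phase: φ = 88.9°.

|H| = 0.01836 (-34.7 dB), φ = 88.9°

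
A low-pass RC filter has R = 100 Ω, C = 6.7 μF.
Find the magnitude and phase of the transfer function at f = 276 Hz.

Step 1 — Angular frequency: ω = 2π·276 = 1734 rad/s.
Step 2 — Transfer function: H(jω) = 1/(1 + jωRC).
Step 3 — Denominator: 1 + jωRC = 1 + j·1734·100·6.7e-06 = 1 + j1.162.
Step 4 — H = 0.4255 - j0.4944.
Step 5 — Magnitude: |H| = 0.6523 (-3.7 dB); phase: φ = -49.3°.

|H| = 0.6523 (-3.7 dB), φ = -49.3°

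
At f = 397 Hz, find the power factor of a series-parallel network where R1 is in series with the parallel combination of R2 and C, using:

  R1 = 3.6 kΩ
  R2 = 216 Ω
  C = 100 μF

Step 1 — Angular frequency: ω = 2π·f = 2π·397 = 2494 rad/s.
Step 2 — Component impedances:
  R1: Z = R = 3600 Ω
  R2: Z = R = 216 Ω
  C: Z = 1/(jωC) = -j/(ω·C) = 0 - j4.009 Ω
Step 3 — Parallel branch: R2 || C = 1/(1/R2 + 1/C) = 0.07438 - j4.008 Ω.
Step 4 — Series with R1: Z_total = R1 + (R2 || C) = 3600 - j4.008 Ω = 3600∠-0.1° Ω.
Step 5 — Power factor: PF = cos(φ) = Re(Z)/|Z| = 3600/3600 = 1.
Step 6 — Type: Im(Z) = -4.008 ⇒ leading (phase φ = -0.1°).

PF = 1 (leading, φ = -0.1°)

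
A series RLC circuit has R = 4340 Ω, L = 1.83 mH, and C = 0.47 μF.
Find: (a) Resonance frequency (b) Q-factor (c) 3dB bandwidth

Step 1 — Resonance: ω₀ = 1/√(LC) = 1/√(0.00183·4.7e-07) = 3.41e+04 rad/s.
Step 2 — f₀ = ω₀/(2π) = 5427 Hz.
Step 3 — Series Q: Q = ω₀L/R = 3.41e+04·0.00183/4340 = 0.01438.
Step 4 — Bandwidth: Δω = ω₀/Q = 2.372e+06 rad/s; BW = Δω/(2π) = 3.774e+05 Hz.

(a) f₀ = 5427 Hz  (b) Q = 0.01438  (c) BW = 3.774e+05 Hz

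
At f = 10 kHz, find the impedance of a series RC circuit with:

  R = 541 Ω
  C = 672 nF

Step 1 — Angular frequency: ω = 2π·f = 2π·1e+04 = 6.283e+04 rad/s.
Step 2 — Component impedances:
  R: Z = R = 541 Ω
  C: Z = 1/(jωC) = -j/(ω·C) = 0 - j23.68 Ω
Step 3 — Series combination: Z_total = R + C = 541 - j23.68 Ω = 541.5∠-2.5° Ω.

Z = 541 - j23.68 Ω = 541.5∠-2.5° Ω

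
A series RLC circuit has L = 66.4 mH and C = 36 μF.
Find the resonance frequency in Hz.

Step 1 — Resonance condition Im(Z)=0 gives ω₀ = 1/√(LC).
Step 2 — ω₀ = 1/√(0.0664·3.6e-05) = 646.8 rad/s.
Step 3 — f₀ = ω₀/(2π) = 102.9 Hz.

f₀ = 102.9 Hz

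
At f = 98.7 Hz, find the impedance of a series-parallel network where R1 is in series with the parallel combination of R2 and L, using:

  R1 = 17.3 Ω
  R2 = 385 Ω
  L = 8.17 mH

Step 1 — Angular frequency: ω = 2π·f = 2π·98.7 = 620.2 rad/s.
Step 2 — Component impedances:
  R1: Z = R = 17.3 Ω
  R2: Z = R = 385 Ω
  L: Z = jωL = j·620.2·0.00817 = 0 + j5.067 Ω
Step 3 — Parallel branch: R2 || L = 1/(1/R2 + 1/L) = 0.06667 + j5.066 Ω.
Step 4 — Series with R1: Z_total = R1 + (R2 || L) = 17.37 + j5.066 Ω = 18.09∠16.3° Ω.

Z = 17.37 + j5.066 Ω = 18.09∠16.3° Ω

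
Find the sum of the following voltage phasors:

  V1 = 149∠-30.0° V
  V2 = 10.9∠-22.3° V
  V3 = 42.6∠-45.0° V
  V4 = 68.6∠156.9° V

Step 1 — Convert each phasor to rectangular form:
  V1 = 149·(cos(-30.0°) + j·sin(-30.0°)) = 129 - j74.5 V
  V2 = 10.9·(cos(-22.3°) + j·sin(-22.3°)) = 10.08 - j4.136 V
  V3 = 42.6·(cos(-45.0°) + j·sin(-45.0°)) = 30.12 - j30.12 V
  V4 = 68.6·(cos(156.9°) + j·sin(156.9°)) = -63.1 + j26.91 V
Step 2 — Sum components: V_total = 106.1 - j81.84 V.
Step 3 — Convert to polar: |V_total| = 134 V, ∠V_total = -37.6°.

V_total = 134∠-37.6° V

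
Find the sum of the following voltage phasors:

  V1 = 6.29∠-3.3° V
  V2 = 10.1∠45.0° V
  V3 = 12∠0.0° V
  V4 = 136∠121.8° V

Step 1 — Convert each phasor to rectangular form:
  V1 = 6.29·(cos(-3.3°) + j·sin(-3.3°)) = 6.28 - j0.3621 V
  V2 = 10.1·(cos(45.0°) + j·sin(45.0°)) = 7.142 + j7.142 V
  V3 = 12·(cos(0.0°) + j·sin(0.0°)) = 12 V
  V4 = 136·(cos(121.8°) + j·sin(121.8°)) = -71.67 + j115.6 V
Step 2 — Sum components: V_total = -46.24 + j122.4 V.
Step 3 — Convert to polar: |V_total| = 130.8 V, ∠V_total = 110.7°.

V_total = 130.8∠110.7° V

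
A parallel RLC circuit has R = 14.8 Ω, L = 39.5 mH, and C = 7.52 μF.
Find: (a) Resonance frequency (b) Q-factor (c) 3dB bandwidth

Step 1 — Resonance: ω₀ = 1/√(LC) = 1/√(0.0395·7.52e-06) = 1835 rad/s.
Step 2 — f₀ = ω₀/(2π) = 292 Hz.
Step 3 — Parallel Q: Q = R/(ω₀L) = 14.8/(1835·0.0395) = 0.2042.
Step 4 — Bandwidth: Δω = ω₀/Q = 8985 rad/s; BW = Δω/(2π) = 1430 Hz.

(a) f₀ = 292 Hz  (b) Q = 0.2042  (c) BW = 1430 Hz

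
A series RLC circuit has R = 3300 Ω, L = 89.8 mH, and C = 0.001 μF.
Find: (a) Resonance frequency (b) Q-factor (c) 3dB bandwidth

Step 1 — Resonance: ω₀ = 1/√(LC) = 1/√(0.0898·1e-09) = 1.055e+05 rad/s.
Step 2 — f₀ = ω₀/(2π) = 1.68e+04 Hz.
Step 3 — Series Q: Q = ω₀L/R = 1.055e+05·0.0898/3300 = 2.872.
Step 4 — Bandwidth: Δω = ω₀/Q = 3.675e+04 rad/s; BW = Δω/(2π) = 5849 Hz.

(a) f₀ = 1.68e+04 Hz  (b) Q = 2.872  (c) BW = 5849 Hz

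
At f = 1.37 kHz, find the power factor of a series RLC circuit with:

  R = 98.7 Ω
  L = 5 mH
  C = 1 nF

Step 1 — Angular frequency: ω = 2π·f = 2π·1370 = 8608 rad/s.
Step 2 — Component impedances:
  R: Z = R = 98.7 Ω
  L: Z = jωL = j·8608·0.005 = 0 + j43.04 Ω
  C: Z = 1/(jωC) = -j/(ω·C) = 0 - j1.162e+05 Ω
Step 3 — Series combination: Z_total = R + L + C = 98.7 - j1.161e+05 Ω = 1.161e+05∠-90.0° Ω.
Step 4 — Power factor: PF = cos(φ) = Re(Z)/|Z| = 98.7/1.1613e+05 = 0.0008499.
Step 5 — Type: Im(Z) = -1.161e+05 ⇒ leading (phase φ = -90.0°).

PF = 0.0008499 (leading, φ = -90.0°)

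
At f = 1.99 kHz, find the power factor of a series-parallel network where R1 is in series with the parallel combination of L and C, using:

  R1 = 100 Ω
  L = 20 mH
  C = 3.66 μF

Step 1 — Angular frequency: ω = 2π·f = 2π·1990 = 1.25e+04 rad/s.
Step 2 — Component impedances:
  R1: Z = R = 100 Ω
  L: Z = jωL = j·1.25e+04·0.02 = 0 + j250.1 Ω
  C: Z = 1/(jωC) = -j/(ω·C) = 0 - j21.85 Ω
Step 3 — Parallel branch: L || C = 1/(1/L + 1/C) = 0 - j23.94 Ω.
Step 4 — Series with R1: Z_total = R1 + (L || C) = 100 - j23.94 Ω = 102.8∠-13.5° Ω.
Step 5 — Power factor: PF = cos(φ) = Re(Z)/|Z| = 100/102.83 = 0.9725.
Step 6 — Type: Im(Z) = -23.94 ⇒ leading (phase φ = -13.5°).

PF = 0.9725 (leading, φ = -13.5°)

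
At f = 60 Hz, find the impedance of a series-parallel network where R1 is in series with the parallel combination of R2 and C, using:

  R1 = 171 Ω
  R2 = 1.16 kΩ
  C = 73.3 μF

Step 1 — Angular frequency: ω = 2π·f = 2π·60 = 377 rad/s.
Step 2 — Component impedances:
  R1: Z = R = 171 Ω
  R2: Z = R = 1160 Ω
  C: Z = 1/(jωC) = -j/(ω·C) = 0 - j36.19 Ω
Step 3 — Parallel branch: R2 || C = 1/(1/R2 + 1/C) = 1.128 - j36.15 Ω.
Step 4 — Series with R1: Z_total = R1 + (R2 || C) = 172.1 - j36.15 Ω = 175.9∠-11.9° Ω.

Z = 172.1 - j36.15 Ω = 175.9∠-11.9° Ω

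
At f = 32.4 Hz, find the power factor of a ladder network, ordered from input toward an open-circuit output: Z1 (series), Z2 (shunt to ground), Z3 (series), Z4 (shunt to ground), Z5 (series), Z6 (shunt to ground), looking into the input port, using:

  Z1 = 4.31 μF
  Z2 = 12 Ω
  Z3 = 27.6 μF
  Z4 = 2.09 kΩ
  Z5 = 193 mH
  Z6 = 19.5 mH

Step 1 — Angular frequency: ω = 2π·f = 2π·32.4 = 203.6 rad/s.
Step 2 — Component impedances:
  Z1: Z = 1/(jωC) = -j/(ω·C) = 0 - j1140 Ω
  Z2: Z = R = 12 Ω
  Z3: Z = 1/(jωC) = -j/(ω·C) = 0 - j178 Ω
  Z4: Z = R = 2090 Ω
  Z5: Z = jωL = j·203.6·0.193 = 0 + j39.29 Ω
  Z6: Z = jωL = j·203.6·0.0195 = 0 + j3.97 Ω
Step 3 — Ladder network (open output): work backward from the far end, alternating series and parallel combinations. Z_in = 11.9 - j1141 Ω = 1141∠-89.4° Ω.
Step 4 — Power factor: PF = cos(φ) = Re(Z)/|Z| = 11.9/1141 = 0.01043.
Step 5 — Type: Im(Z) = -1141 ⇒ leading (phase φ = -89.4°).

PF = 0.01043 (leading, φ = -89.4°)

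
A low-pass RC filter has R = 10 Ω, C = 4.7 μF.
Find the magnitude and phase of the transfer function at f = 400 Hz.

Step 1 — Angular frequency: ω = 2π·400 = 2513 rad/s.
Step 2 — Transfer function: H(jω) = 1/(1 + jωRC).
Step 3 — Denominator: 1 + jωRC = 1 + j·2513·10·4.7e-06 = 1 + j0.1181.
Step 4 — H = 0.9862 - j0.1165.
Step 5 — Magnitude: |H| = 0.9931 (-0.1 dB); phase: φ = -6.7°.

|H| = 0.9931 (-0.1 dB), φ = -6.7°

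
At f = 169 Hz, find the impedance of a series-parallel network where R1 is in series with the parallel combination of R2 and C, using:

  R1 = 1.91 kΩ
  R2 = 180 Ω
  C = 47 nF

Step 1 — Angular frequency: ω = 2π·f = 2π·169 = 1062 rad/s.
Step 2 — Component impedances:
  R1: Z = R = 1910 Ω
  R2: Z = R = 180 Ω
  C: Z = 1/(jωC) = -j/(ω·C) = 0 - j2.004e+04 Ω
Step 3 — Parallel branch: R2 || C = 1/(1/R2 + 1/C) = 180 - j1.617 Ω.
Step 4 — Series with R1: Z_total = R1 + (R2 || C) = 2090 - j1.617 Ω = 2090∠-0.0° Ω.

Z = 2090 - j1.617 Ω = 2090∠-0.0° Ω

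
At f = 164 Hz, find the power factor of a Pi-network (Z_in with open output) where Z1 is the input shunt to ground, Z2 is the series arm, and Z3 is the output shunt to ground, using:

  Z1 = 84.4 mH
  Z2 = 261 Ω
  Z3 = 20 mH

Step 1 — Angular frequency: ω = 2π·f = 2π·164 = 1030 rad/s.
Step 2 — Component impedances:
  Z1: Z = jωL = j·1030·0.0844 = 0 + j86.97 Ω
  Z2: Z = R = 261 Ω
  Z3: Z = jωL = j·1030·0.02 = 0 + j20.61 Ω
Step 3 — With open output, the series arm Z2 and the output shunt Z3 appear in series to ground: Z2 + Z3 = 261 + j20.61 Ω.
Step 4 — Parallel with input shunt Z1: Z_in = Z1 || (Z2 + Z3) = 24.77 + j76.76 Ω = 80.66∠72.1° Ω.
Step 5 — Power factor: PF = cos(φ) = Re(Z)/|Z| = 24.77/80.66 = 0.3071.
Step 6 — Type: Im(Z) = 76.76 ⇒ lagging (phase φ = 72.1°).

PF = 0.3071 (lagging, φ = 72.1°)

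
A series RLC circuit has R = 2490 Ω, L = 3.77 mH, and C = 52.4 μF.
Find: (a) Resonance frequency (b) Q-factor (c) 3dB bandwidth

Step 1 — Resonance: ω₀ = 1/√(LC) = 1/√(0.00377·5.24e-05) = 2250 rad/s.
Step 2 — f₀ = ω₀/(2π) = 358.1 Hz.
Step 3 — Series Q: Q = ω₀L/R = 2250·0.00377/2490 = 0.003406.
Step 4 — Bandwidth: Δω = ω₀/Q = 6.605e+05 rad/s; BW = Δω/(2π) = 1.051e+05 Hz.

(a) f₀ = 358.1 Hz  (b) Q = 0.003406  (c) BW = 1.051e+05 Hz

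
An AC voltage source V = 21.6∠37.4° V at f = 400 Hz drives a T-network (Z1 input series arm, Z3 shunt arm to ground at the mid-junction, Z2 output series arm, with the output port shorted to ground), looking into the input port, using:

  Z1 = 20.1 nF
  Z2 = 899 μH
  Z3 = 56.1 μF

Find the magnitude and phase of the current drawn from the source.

Step 1 — Angular frequency: ω = 2π·f = 2π·400 = 2513 rad/s.
Step 2 — Component impedances:
  Z1: Z = 1/(jωC) = -j/(ω·C) = 0 - j1.98e+04 Ω
  Z2: Z = jωL = j·2513·0.000899 = 0 + j2.259 Ω
  Z3: Z = 1/(jωC) = -j/(ω·C) = 0 - j7.092 Ω
Step 3 — With the output port shorted to ground, the output series arm Z2 runs from the junction to ground; the shunt arm Z3 also runs from the junction to ground. They appear in parallel: Z3 || Z2 = 0 + j3.316 Ω.
Step 4 — Series with input arm Z1: Z_in = Z1 + (Z3 || Z2) = 0 - j1.979e+04 Ω = 1.979e+04∠-90.0° Ω.
Step 5 — Source phasor: V = 21.6∠37.4° V = 17.16 + j13.12 V.
Step 6 — Ohm's law: I = V / Z_total = (17.16 + j13.12) / (0 - j1.979e+04) = -0.0006629 + j0.000867 A.
Step 7 — Convert to polar: |I| = 0.001091 A, ∠I = 127.4°.

I = 0.001091∠127.4° A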